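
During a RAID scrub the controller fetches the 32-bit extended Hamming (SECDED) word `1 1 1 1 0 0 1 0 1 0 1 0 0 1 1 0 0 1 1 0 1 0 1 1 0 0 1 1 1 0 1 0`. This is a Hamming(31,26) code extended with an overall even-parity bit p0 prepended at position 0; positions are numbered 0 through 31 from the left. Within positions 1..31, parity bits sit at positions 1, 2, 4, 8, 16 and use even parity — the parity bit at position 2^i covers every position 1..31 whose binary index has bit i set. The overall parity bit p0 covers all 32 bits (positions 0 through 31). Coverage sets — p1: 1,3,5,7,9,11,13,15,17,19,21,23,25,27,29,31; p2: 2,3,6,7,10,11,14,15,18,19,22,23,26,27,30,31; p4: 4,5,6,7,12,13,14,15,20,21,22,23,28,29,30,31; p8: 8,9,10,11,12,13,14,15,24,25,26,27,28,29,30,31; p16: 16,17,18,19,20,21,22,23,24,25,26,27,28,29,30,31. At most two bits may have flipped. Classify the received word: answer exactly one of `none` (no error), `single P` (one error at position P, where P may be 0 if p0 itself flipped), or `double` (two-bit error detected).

double

s1: b1⊕b3⊕b5⊕b7⊕b9⊕b11⊕b13⊕b15⊕b17⊕b19⊕b21⊕b23⊕b25⊕b27⊕b29⊕b31 = 1⊕1⊕0⊕0⊕0⊕0⊕1⊕0⊕1⊕0⊕0⊕1⊕0⊕1⊕0⊕0 = 0
s2: b2⊕b3⊕b6⊕b7⊕b10⊕b11⊕b14⊕b15⊕b18⊕b19⊕b22⊕b23⊕b26⊕b27⊕b30⊕b31 = 1⊕1⊕1⊕0⊕1⊕0⊕1⊕0⊕1⊕0⊕1⊕1⊕1⊕1⊕1⊕0 = 1
s4: b4⊕b5⊕b6⊕b7⊕b12⊕b13⊕b14⊕b15⊕b20⊕b21⊕b22⊕b23⊕b28⊕b29⊕b30⊕b31 = 0⊕0⊕1⊕0⊕0⊕1⊕1⊕0⊕1⊕0⊕1⊕1⊕1⊕0⊕1⊕0 = 0
s8: b8⊕b9⊕b10⊕b11⊕b12⊕b13⊕b14⊕b15⊕b24⊕b25⊕b26⊕b27⊕b28⊕b29⊕b30⊕b31 = 1⊕0⊕1⊕0⊕0⊕1⊕1⊕0⊕0⊕0⊕1⊕1⊕1⊕0⊕1⊕0 = 0
s16: b16⊕b17⊕b18⊕b19⊕b20⊕b21⊕b22⊕b23⊕b24⊕b25⊕b26⊕b27⊕b28⊕b29⊕b30⊕b31 = 0⊕1⊕1⊕0⊕1⊕0⊕1⊕1⊕0⊕0⊕1⊕1⊕1⊕0⊕1⊕0 = 1
Syndrome (s16...s1) = 10010 → position 18.
Overall parity (XOR of all 32 bits, including p0): 1⊕1⊕1⊕1⊕0⊕0⊕1⊕0⊕1⊕0⊕1⊕0⊕0⊕1⊕1⊕0⊕0⊕1⊕1⊕0⊕1⊕0⊕1⊕1⊕0⊕0⊕1⊕1⊕1⊕0⊕1⊕0 = 0
Overall=0, syndrome position=18 → double-bit error detected (uncorrectable).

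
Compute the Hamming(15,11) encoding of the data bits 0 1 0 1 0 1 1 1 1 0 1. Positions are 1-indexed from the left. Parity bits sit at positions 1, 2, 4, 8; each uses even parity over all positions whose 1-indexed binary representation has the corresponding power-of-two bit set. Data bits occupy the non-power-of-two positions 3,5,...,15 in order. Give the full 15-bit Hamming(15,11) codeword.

Place data bits at non-power-of-two positions: b3=0, b5=1, b6=0, b7=1, b9=0, b10=1, b11=1, b12=1, b13=1, b14=0, b15=1.
p1 = XOR of data positions {3,5,7,9,11,13,15} = 0⊕1⊕1⊕0⊕1⊕1⊕1 = 1
p2 = XOR of data positions {3,6,7,10,11,14,15} = 0⊕0⊕1⊕1⊕1⊕0⊕1 = 0
p4 = XOR of data positions {5,6,7,12,13,14,15} = 1⊕0⊕1⊕1⊕1⊕0⊕1 = 1
p8 = XOR of data positions {9,10,11,12,13,14,15} = 0⊕1⊕1⊕1⊕1⊕0⊕1 = 1
Codeword b1..b15 = 100110110111101

100110110111101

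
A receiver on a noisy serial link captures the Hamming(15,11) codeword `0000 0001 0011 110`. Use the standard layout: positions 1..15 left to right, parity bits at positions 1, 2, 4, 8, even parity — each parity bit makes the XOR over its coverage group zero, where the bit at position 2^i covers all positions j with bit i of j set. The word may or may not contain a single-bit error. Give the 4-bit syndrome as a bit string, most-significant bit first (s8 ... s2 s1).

1100

s1: b1⊕b3⊕b5⊕b7⊕b9⊕b11⊕b13⊕b15 = 0⊕0⊕0⊕0⊕0⊕1⊕1⊕0 = 0
s2: b2⊕b3⊕b6⊕b7⊕b10⊕b11⊕b14⊕b15 = 0⊕0⊕0⊕0⊕0⊕1⊕1⊕0 = 0
s4: b4⊕b5⊕b6⊕b7⊕b12⊕b13⊕b14⊕b15 = 0⊕0⊕0⊕0⊕1⊕1⊕1⊕0 = 1
s8: b8⊕b9⊕b10⊕b11⊕b12⊕b13⊕b14⊕b15 = 1⊕0⊕0⊕1⊕1⊕1⊕1⊕0 = 1
Syndrome (s8...s1) = 1100 → position 12.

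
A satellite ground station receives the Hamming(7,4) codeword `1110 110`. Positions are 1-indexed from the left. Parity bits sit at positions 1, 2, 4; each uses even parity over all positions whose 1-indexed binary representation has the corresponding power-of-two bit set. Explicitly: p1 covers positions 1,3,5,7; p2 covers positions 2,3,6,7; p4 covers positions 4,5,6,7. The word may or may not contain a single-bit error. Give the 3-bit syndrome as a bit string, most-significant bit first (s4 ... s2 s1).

s1: b1⊕b3⊕b5⊕b7 = 1⊕1⊕1⊕0 = 1
s2: b2⊕b3⊕b6⊕b7 = 1⊕1⊕1⊕0 = 1
s4: b4⊕b5⊕b6⊕b7 = 0⊕1⊕1⊕0 = 0
Syndrome (s4...s1) = 011 → position 3.

011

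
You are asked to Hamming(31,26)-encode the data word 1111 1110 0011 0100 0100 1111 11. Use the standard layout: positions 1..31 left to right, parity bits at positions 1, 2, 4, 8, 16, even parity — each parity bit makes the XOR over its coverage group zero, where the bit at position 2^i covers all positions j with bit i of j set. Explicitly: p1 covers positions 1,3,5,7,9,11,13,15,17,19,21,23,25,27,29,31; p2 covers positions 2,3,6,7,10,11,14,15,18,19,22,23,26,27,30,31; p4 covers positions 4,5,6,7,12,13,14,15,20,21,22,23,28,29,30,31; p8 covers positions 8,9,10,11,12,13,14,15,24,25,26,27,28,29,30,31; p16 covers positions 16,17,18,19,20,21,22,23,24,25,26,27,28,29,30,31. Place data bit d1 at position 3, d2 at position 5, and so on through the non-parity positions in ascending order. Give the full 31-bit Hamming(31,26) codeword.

Place data bits at non-power-of-two positions: b3=1, b5=1, b6=1, b7=1, b9=1, b10=1, b11=1, b12=0, b13=0, b14=0, b15=1, b17=1, b18=0, b19=1, b20=0, b21=0, b22=0, b23=1, b24=0, b25=0, b26=1, b27=1, b28=1, b29=1, b30=1, b31=1.
p1 = XOR of data positions {3,5,7,9,11,13,15,17,19,21,23,25,27,29,31} = 1⊕1⊕1⊕1⊕1⊕0⊕1⊕1⊕1⊕0⊕1⊕0⊕1⊕1⊕1 = 0
p2 = XOR of data positions {3,6,7,10,11,14,15,18,19,22,23,26,27,30,31} = 1⊕1⊕1⊕1⊕1⊕0⊕1⊕0⊕1⊕0⊕1⊕1⊕1⊕1⊕1 = 0
p4 = XOR of data positions {5,6,7,12,13,14,15,20,21,22,23,28,29,30,31} = 1⊕1⊕1⊕0⊕0⊕0⊕1⊕0⊕0⊕0⊕1⊕1⊕1⊕1⊕1 = 1
p8 = XOR of data positions {9,10,11,12,13,14,15,24,25,26,27,28,29,30,31} = 1⊕1⊕1⊕0⊕0⊕0⊕1⊕0⊕0⊕1⊕1⊕1⊕1⊕1⊕1 = 0
p16 = XOR of data positions {17,18,19,20,21,22,23,24,25,26,27,28,29,30,31} = 1⊕0⊕1⊕0⊕0⊕0⊕1⊕0⊕0⊕1⊕1⊕1⊕1⊕1⊕1 = 1
Codeword b1..b31 = 0011111011100011101000100111111

0011111011100011101000100111111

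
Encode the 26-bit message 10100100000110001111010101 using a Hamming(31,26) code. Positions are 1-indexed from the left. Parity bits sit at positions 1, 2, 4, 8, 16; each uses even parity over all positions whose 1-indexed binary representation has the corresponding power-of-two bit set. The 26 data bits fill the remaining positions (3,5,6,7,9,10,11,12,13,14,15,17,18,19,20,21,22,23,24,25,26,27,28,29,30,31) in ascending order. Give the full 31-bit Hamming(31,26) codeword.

Place data bits at non-power-of-two positions: b3=1, b5=0, b6=1, b7=0, b9=0, b10=1, b11=0, b12=0, b13=0, b14=0, b15=0, b17=1, b18=1, b19=0, b20=0, b21=0, b22=1, b23=1, b24=1, b25=1, b26=0, b27=1, b28=0, b29=1, b30=0, b31=1.
p1 = XOR of data positions {3,5,7,9,11,13,15,17,19,21,23,25,27,29,31} = 1⊕0⊕0⊕0⊕0⊕0⊕0⊕1⊕0⊕0⊕1⊕1⊕1⊕1⊕1 = 1
p2 = XOR of data positions {3,6,7,10,11,14,15,18,19,22,23,26,27,30,31} = 1⊕1⊕0⊕1⊕0⊕0⊕0⊕1⊕0⊕1⊕1⊕0⊕1⊕0⊕1 = 0
p4 = XOR of data positions {5,6,7,12,13,14,15,20,21,22,23,28,29,30,31} = 0⊕1⊕0⊕0⊕0⊕0⊕0⊕0⊕0⊕1⊕1⊕0⊕1⊕0⊕1 = 1
p8 = XOR of data positions {9,10,11,12,13,14,15,24,25,26,27,28,29,30,31} = 0⊕1⊕0⊕0⊕0⊕0⊕0⊕1⊕1⊕0⊕1⊕0⊕1⊕0⊕1 = 0
p16 = XOR of data positions {17,18,19,20,21,22,23,24,25,26,27,28,29,30,31} = 1⊕1⊕0⊕0⊕0⊕1⊕1⊕1⊕1⊕0⊕1⊕0⊕1⊕0⊕1 = 1
Codeword b1..b31 = 1011010001000001110001111010101

1011010001000001110001111010101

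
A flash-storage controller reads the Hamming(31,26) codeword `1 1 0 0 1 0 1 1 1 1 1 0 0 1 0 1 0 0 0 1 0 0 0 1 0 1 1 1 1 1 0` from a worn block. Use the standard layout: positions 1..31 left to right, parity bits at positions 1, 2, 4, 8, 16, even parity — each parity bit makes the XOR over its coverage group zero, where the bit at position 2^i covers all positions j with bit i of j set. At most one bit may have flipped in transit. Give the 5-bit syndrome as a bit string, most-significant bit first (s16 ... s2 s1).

s1: b1⊕b3⊕b5⊕b7⊕b9⊕b11⊕b13⊕b15⊕b17⊕b19⊕b21⊕b23⊕b25⊕b27⊕b29⊕b31 = 1⊕0⊕1⊕1⊕1⊕1⊕0⊕0⊕0⊕0⊕0⊕0⊕0⊕1⊕1⊕0 = 1
s2: b2⊕b3⊕b6⊕b7⊕b10⊕b11⊕b14⊕b15⊕b18⊕b19⊕b22⊕b23⊕b26⊕b27⊕b30⊕b31 = 1⊕0⊕0⊕1⊕1⊕1⊕1⊕0⊕0⊕0⊕0⊕0⊕1⊕1⊕1⊕0 = 0
s4: b4⊕b5⊕b6⊕b7⊕b12⊕b13⊕b14⊕b15⊕b20⊕b21⊕b22⊕b23⊕b28⊕b29⊕b30⊕b31 = 0⊕1⊕0⊕1⊕0⊕0⊕1⊕0⊕1⊕0⊕0⊕0⊕1⊕1⊕1⊕0 = 1
s8: b8⊕b9⊕b10⊕b11⊕b12⊕b13⊕b14⊕b15⊕b24⊕b25⊕b26⊕b27⊕b28⊕b29⊕b30⊕b31 = 1⊕1⊕1⊕1⊕0⊕0⊕1⊕0⊕1⊕0⊕1⊕1⊕1⊕1⊕1⊕0 = 1
s16: b16⊕b17⊕b18⊕b19⊕b20⊕b21⊕b22⊕b23⊕b24⊕b25⊕b26⊕b27⊕b28⊕b29⊕b30⊕b31 = 1⊕0⊕0⊕0⊕1⊕0⊕0⊕0⊕1⊕0⊕1⊕1⊕1⊕1⊕1⊕0 = 0
Syndrome (s16...s1) = 01101 → position 13.

01101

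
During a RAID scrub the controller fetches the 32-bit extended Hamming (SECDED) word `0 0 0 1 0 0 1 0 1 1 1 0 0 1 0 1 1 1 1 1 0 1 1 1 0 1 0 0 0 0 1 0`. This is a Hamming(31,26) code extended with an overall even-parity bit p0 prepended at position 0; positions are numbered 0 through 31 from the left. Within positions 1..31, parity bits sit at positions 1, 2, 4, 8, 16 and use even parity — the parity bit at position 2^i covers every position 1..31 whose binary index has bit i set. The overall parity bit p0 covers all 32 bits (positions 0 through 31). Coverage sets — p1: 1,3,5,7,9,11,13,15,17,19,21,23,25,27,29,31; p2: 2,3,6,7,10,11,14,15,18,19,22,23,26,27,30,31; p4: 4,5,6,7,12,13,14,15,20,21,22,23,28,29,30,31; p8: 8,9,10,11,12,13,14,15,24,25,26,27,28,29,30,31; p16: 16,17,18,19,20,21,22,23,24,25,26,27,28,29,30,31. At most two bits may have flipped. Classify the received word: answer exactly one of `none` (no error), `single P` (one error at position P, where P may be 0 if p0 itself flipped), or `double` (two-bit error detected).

double

s1: b1⊕b3⊕b5⊕b7⊕b9⊕b11⊕b13⊕b15⊕b17⊕b19⊕b21⊕b23⊕b25⊕b27⊕b29⊕b31 = 0⊕1⊕0⊕0⊕1⊕0⊕1⊕1⊕1⊕1⊕1⊕1⊕1⊕0⊕0⊕0 = 1
s2: b2⊕b3⊕b6⊕b7⊕b10⊕b11⊕b14⊕b15⊕b18⊕b19⊕b22⊕b23⊕b26⊕b27⊕b30⊕b31 = 0⊕1⊕1⊕0⊕1⊕0⊕0⊕1⊕1⊕1⊕1⊕1⊕0⊕0⊕1⊕0 = 1
s4: b4⊕b5⊕b6⊕b7⊕b12⊕b13⊕b14⊕b15⊕b20⊕b21⊕b22⊕b23⊕b28⊕b29⊕b30⊕b31 = 0⊕0⊕1⊕0⊕0⊕1⊕0⊕1⊕0⊕1⊕1⊕1⊕0⊕0⊕1⊕0 = 1
s8: b8⊕b9⊕b10⊕b11⊕b12⊕b13⊕b14⊕b15⊕b24⊕b25⊕b26⊕b27⊕b28⊕b29⊕b30⊕b31 = 1⊕1⊕1⊕0⊕0⊕1⊕0⊕1⊕0⊕1⊕0⊕0⊕0⊕0⊕1⊕0 = 1
s16: b16⊕b17⊕b18⊕b19⊕b20⊕b21⊕b22⊕b23⊕b24⊕b25⊕b26⊕b27⊕b28⊕b29⊕b30⊕b31 = 1⊕1⊕1⊕1⊕0⊕1⊕1⊕1⊕0⊕1⊕0⊕0⊕0⊕0⊕1⊕0 = 1
Syndrome (s16...s1) = 11111 → position 31.
Overall parity (XOR of all 32 bits, including p0): 0⊕0⊕0⊕1⊕0⊕0⊕1⊕0⊕1⊕1⊕1⊕0⊕0⊕1⊕0⊕1⊕1⊕1⊕1⊕1⊕0⊕1⊕1⊕1⊕0⊕1⊕0⊕0⊕0⊕0⊕1⊕0 = 0
Overall=0, syndrome position=31 → double-bit error detected (uncorrectable).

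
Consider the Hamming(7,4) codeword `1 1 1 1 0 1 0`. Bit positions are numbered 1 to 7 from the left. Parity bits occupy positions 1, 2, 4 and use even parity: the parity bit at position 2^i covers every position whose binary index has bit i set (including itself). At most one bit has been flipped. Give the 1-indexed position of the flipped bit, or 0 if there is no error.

s1: b1⊕b3⊕b5⊕b7 = 1⊕1⊕0⊕0 = 0
s2: b2⊕b3⊕b6⊕b7 = 1⊕1⊕1⊕0 = 1
s4: b4⊕b5⊕b6⊕b7 = 1⊕0⊕1⊕0 = 0
Syndrome (s4...s1) = 010 → position 2.

2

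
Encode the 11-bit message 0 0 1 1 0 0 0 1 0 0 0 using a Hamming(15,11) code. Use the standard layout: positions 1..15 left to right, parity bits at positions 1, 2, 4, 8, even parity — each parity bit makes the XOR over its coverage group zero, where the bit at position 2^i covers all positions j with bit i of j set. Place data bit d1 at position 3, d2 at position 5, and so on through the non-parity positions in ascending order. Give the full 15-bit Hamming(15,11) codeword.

Place data bits at non-power-of-two positions: b3=0, b5=0, b6=1, b7=1, b9=0, b10=0, b11=0, b12=1, b13=0, b14=0, b15=0.
p1 = XOR of data positions {3,5,7,9,11,13,15} = 0⊕0⊕1⊕0⊕0⊕0⊕0 = 1
p2 = XOR of data positions {3,6,7,10,11,14,15} = 0⊕1⊕1⊕0⊕0⊕0⊕0 = 0
p4 = XOR of data positions {5,6,7,12,13,14,15} = 0⊕1⊕1⊕1⊕0⊕0⊕0 = 1
p8 = XOR of data positions {9,10,11,12,13,14,15} = 0⊕0⊕0⊕1⊕0⊕0⊕0 = 1
Codeword b1..b15 = 100101110001000

100101110001000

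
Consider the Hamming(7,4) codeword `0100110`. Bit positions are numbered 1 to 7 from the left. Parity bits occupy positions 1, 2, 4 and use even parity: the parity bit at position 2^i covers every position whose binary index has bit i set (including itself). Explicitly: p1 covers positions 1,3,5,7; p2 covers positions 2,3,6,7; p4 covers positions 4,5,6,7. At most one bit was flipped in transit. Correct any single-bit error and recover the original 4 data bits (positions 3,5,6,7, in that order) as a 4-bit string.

s1: b1⊕b3⊕b5⊕b7 = 0⊕0⊕1⊕0 = 1
s2: b2⊕b3⊕b6⊕b7 = 1⊕0⊕1⊕0 = 0
s4: b4⊕b5⊕b6⊕b7 = 0⊕1⊕1⊕0 = 0
Syndrome (s4...s1) = 001 → position 1.
Flip bit 1: corrected codeword = 1100110
Data bits at positions 3,5,6,7: 0110

0110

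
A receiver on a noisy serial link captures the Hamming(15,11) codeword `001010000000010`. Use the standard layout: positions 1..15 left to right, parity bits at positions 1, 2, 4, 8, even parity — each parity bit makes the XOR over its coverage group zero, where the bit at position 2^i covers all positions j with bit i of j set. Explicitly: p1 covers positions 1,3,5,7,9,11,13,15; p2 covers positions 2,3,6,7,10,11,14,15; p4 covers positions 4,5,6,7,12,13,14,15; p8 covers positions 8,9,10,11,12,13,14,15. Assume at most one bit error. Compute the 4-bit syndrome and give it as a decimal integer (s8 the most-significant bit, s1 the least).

s1: b1⊕b3⊕b5⊕b7⊕b9⊕b11⊕b13⊕b15 = 0⊕1⊕1⊕0⊕0⊕0⊕0⊕0 = 0
s2: b2⊕b3⊕b6⊕b7⊕b10⊕b11⊕b14⊕b15 = 0⊕1⊕0⊕0⊕0⊕0⊕1⊕0 = 0
s4: b4⊕b5⊕b6⊕b7⊕b12⊕b13⊕b14⊕b15 = 0⊕1⊕0⊕0⊕0⊕0⊕1⊕0 = 0
s8: b8⊕b9⊕b10⊕b11⊕b12⊕b13⊕b14⊕b15 = 0⊕0⊕0⊕0⊕0⊕0⊕1⊕0 = 1
Syndrome (s8...s1) = 1000 → position 8.

8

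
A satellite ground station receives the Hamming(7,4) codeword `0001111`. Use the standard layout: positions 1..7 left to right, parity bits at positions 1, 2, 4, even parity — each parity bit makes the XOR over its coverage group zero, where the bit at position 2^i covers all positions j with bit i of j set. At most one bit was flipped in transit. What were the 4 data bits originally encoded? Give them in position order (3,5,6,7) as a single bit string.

0111

s1: b1⊕b3⊕b5⊕b7 = 0⊕0⊕1⊕1 = 0
s2: b2⊕b3⊕b6⊕b7 = 0⊕0⊕1⊕1 = 0
s4: b4⊕b5⊕b6⊕b7 = 1⊕1⊕1⊕1 = 0
Syndrome (s4...s1) = 000 → position 0 (no error).
No correction needed.
Data bits at positions 3,5,6,7: 0111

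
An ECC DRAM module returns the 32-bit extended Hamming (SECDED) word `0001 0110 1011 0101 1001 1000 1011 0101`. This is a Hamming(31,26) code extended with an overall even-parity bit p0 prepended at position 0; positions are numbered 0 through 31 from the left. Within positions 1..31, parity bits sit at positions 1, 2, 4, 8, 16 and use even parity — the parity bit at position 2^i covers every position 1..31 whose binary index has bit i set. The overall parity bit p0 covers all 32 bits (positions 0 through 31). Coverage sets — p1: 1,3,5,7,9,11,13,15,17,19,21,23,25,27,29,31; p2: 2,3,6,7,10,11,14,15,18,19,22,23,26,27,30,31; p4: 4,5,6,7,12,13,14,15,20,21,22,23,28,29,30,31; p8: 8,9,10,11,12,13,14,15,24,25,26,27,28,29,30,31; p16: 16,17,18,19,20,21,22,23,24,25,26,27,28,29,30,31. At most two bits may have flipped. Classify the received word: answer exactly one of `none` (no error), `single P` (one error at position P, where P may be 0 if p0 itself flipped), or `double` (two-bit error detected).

s1: b1⊕b3⊕b5⊕b7⊕b9⊕b11⊕b13⊕b15⊕b17⊕b19⊕b21⊕b23⊕b25⊕b27⊕b29⊕b31 = 0⊕1⊕1⊕0⊕0⊕1⊕1⊕1⊕0⊕1⊕0⊕0⊕0⊕1⊕1⊕1 = 1
s2: b2⊕b3⊕b6⊕b7⊕b10⊕b11⊕b14⊕b15⊕b18⊕b19⊕b22⊕b23⊕b26⊕b27⊕b30⊕b31 = 0⊕1⊕1⊕0⊕1⊕1⊕0⊕1⊕0⊕1⊕0⊕0⊕1⊕1⊕0⊕1 = 1
s4: b4⊕b5⊕b6⊕b7⊕b12⊕b13⊕b14⊕b15⊕b20⊕b21⊕b22⊕b23⊕b28⊕b29⊕b30⊕b31 = 0⊕1⊕1⊕0⊕0⊕1⊕0⊕1⊕1⊕0⊕0⊕0⊕0⊕1⊕0⊕1 = 1
s8: b8⊕b9⊕b10⊕b11⊕b12⊕b13⊕b14⊕b15⊕b24⊕b25⊕b26⊕b27⊕b28⊕b29⊕b30⊕b31 = 1⊕0⊕1⊕1⊕0⊕1⊕0⊕1⊕1⊕0⊕1⊕1⊕0⊕1⊕0⊕1 = 0
s16: b16⊕b17⊕b18⊕b19⊕b20⊕b21⊕b22⊕b23⊕b24⊕b25⊕b26⊕b27⊕b28⊕b29⊕b30⊕b31 = 1⊕0⊕0⊕1⊕1⊕0⊕0⊕0⊕1⊕0⊕1⊕1⊕0⊕1⊕0⊕1 = 0
Syndrome (s16...s1) = 00111 → position 7.
Overall parity (XOR of all 32 bits, including p0): 0⊕0⊕0⊕1⊕0⊕1⊕1⊕0⊕1⊕0⊕1⊕1⊕0⊕1⊕0⊕1⊕1⊕0⊕0⊕1⊕1⊕0⊕0⊕0⊕1⊕0⊕1⊕1⊕0⊕1⊕0⊕1 = 0
Overall=0, syndrome position=7 → double-bit error detected (uncorrectable).

double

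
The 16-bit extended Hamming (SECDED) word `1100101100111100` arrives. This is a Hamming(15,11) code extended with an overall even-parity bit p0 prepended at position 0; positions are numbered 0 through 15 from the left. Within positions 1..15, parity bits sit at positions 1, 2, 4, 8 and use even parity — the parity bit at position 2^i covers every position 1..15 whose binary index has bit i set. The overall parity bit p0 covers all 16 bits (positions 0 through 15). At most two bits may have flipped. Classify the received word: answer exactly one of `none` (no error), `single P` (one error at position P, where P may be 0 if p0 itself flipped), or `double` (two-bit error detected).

s1: b1⊕b3⊕b5⊕b7⊕b9⊕b11⊕b13⊕b15 = 1⊕0⊕0⊕1⊕0⊕1⊕1⊕0 = 0
s2: b2⊕b3⊕b6⊕b7⊕b10⊕b11⊕b14⊕b15 = 0⊕0⊕1⊕1⊕1⊕1⊕0⊕0 = 0
s4: b4⊕b5⊕b6⊕b7⊕b12⊕b13⊕b14⊕b15 = 1⊕0⊕1⊕1⊕1⊕1⊕0⊕0 = 1
s8: b8⊕b9⊕b10⊕b11⊕b12⊕b13⊕b14⊕b15 = 0⊕0⊕1⊕1⊕1⊕1⊕0⊕0 = 0
Syndrome (s8...s1) = 0100 → position 4.
Overall parity (XOR of all 16 bits, including p0): 1⊕1⊕0⊕0⊕1⊕0⊕1⊕1⊕0⊕0⊕1⊕1⊕1⊕1⊕0⊕0 = 1
Overall=1, syndrome position=4 → single-bit error at position 4.

single 4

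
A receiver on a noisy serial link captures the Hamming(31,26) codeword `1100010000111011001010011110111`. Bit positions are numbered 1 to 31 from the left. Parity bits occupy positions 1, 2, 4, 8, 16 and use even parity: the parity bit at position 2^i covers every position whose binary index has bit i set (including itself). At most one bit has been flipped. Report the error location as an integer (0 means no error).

10

s1: b1⊕b3⊕b5⊕b7⊕b9⊕b11⊕b13⊕b15⊕b17⊕b19⊕b21⊕b23⊕b25⊕b27⊕b29⊕b31 = 1⊕0⊕0⊕0⊕0⊕1⊕1⊕1⊕0⊕1⊕1⊕0⊕1⊕1⊕1⊕1 = 0
s2: b2⊕b3⊕b6⊕b7⊕b10⊕b11⊕b14⊕b15⊕b18⊕b19⊕b22⊕b23⊕b26⊕b27⊕b30⊕b31 = 1⊕0⊕1⊕0⊕0⊕1⊕0⊕1⊕0⊕1⊕0⊕0⊕1⊕1⊕1⊕1 = 1
s4: b4⊕b5⊕b6⊕b7⊕b12⊕b13⊕b14⊕b15⊕b20⊕b21⊕b22⊕b23⊕b28⊕b29⊕b30⊕b31 = 0⊕0⊕1⊕0⊕1⊕1⊕0⊕1⊕0⊕1⊕0⊕0⊕0⊕1⊕1⊕1 = 0
s8: b8⊕b9⊕b10⊕b11⊕b12⊕b13⊕b14⊕b15⊕b24⊕b25⊕b26⊕b27⊕b28⊕b29⊕b30⊕b31 = 0⊕0⊕0⊕1⊕1⊕1⊕0⊕1⊕1⊕1⊕1⊕1⊕0⊕1⊕1⊕1 = 1
s16: b16⊕b17⊕b18⊕b19⊕b20⊕b21⊕b22⊕b23⊕b24⊕b25⊕b26⊕b27⊕b28⊕b29⊕b30⊕b31 = 1⊕0⊕0⊕1⊕0⊕1⊕0⊕0⊕1⊕1⊕1⊕1⊕0⊕1⊕1⊕1 = 0
Syndrome (s16...s1) = 01010 → position 10.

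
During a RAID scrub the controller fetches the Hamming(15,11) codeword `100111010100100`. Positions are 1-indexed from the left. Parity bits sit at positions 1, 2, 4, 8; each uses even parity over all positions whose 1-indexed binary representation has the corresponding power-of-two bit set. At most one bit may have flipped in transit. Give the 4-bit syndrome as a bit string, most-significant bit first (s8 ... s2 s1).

s1: b1⊕b3⊕b5⊕b7⊕b9⊕b11⊕b13⊕b15 = 1⊕0⊕1⊕0⊕0⊕0⊕1⊕0 = 1
s2: b2⊕b3⊕b6⊕b7⊕b10⊕b11⊕b14⊕b15 = 0⊕0⊕1⊕0⊕1⊕0⊕0⊕0 = 0
s4: b4⊕b5⊕b6⊕b7⊕b12⊕b13⊕b14⊕b15 = 1⊕1⊕1⊕0⊕0⊕1⊕0⊕0 = 0
s8: b8⊕b9⊕b10⊕b11⊕b12⊕b13⊕b14⊕b15 = 1⊕0⊕1⊕0⊕0⊕1⊕0⊕0 = 1
Syndrome (s8...s1) = 1001 → position 9.

1001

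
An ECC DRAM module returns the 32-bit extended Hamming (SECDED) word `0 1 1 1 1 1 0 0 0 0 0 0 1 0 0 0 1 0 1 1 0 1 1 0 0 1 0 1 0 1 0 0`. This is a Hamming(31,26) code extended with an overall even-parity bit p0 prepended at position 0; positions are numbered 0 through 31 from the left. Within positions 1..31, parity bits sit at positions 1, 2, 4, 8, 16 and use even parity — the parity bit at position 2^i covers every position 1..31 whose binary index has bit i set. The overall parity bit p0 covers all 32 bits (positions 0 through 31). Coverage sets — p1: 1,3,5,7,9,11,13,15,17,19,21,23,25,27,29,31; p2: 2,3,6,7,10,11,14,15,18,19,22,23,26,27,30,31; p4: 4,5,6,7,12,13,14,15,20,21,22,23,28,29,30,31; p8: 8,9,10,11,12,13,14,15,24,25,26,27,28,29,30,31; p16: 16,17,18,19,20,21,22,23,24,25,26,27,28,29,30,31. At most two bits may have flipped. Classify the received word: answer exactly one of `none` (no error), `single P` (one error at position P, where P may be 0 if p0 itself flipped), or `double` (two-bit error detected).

none

s1: b1⊕b3⊕b5⊕b7⊕b9⊕b11⊕b13⊕b15⊕b17⊕b19⊕b21⊕b23⊕b25⊕b27⊕b29⊕b31 = 1⊕1⊕1⊕0⊕0⊕0⊕0⊕0⊕0⊕1⊕1⊕0⊕1⊕1⊕1⊕0 = 0
s2: b2⊕b3⊕b6⊕b7⊕b10⊕b11⊕b14⊕b15⊕b18⊕b19⊕b22⊕b23⊕b26⊕b27⊕b30⊕b31 = 1⊕1⊕0⊕0⊕0⊕0⊕0⊕0⊕1⊕1⊕1⊕0⊕0⊕1⊕0⊕0 = 0
s4: b4⊕b5⊕b6⊕b7⊕b12⊕b13⊕b14⊕b15⊕b20⊕b21⊕b22⊕b23⊕b28⊕b29⊕b30⊕b31 = 1⊕1⊕0⊕0⊕1⊕0⊕0⊕0⊕0⊕1⊕1⊕0⊕0⊕1⊕0⊕0 = 0
s8: b8⊕b9⊕b10⊕b11⊕b12⊕b13⊕b14⊕b15⊕b24⊕b25⊕b26⊕b27⊕b28⊕b29⊕b30⊕b31 = 0⊕0⊕0⊕0⊕1⊕0⊕0⊕0⊕0⊕1⊕0⊕1⊕0⊕1⊕0⊕0 = 0
s16: b16⊕b17⊕b18⊕b19⊕b20⊕b21⊕b22⊕b23⊕b24⊕b25⊕b26⊕b27⊕b28⊕b29⊕b30⊕b31 = 1⊕0⊕1⊕1⊕0⊕1⊕1⊕0⊕0⊕1⊕0⊕1⊕0⊕1⊕0⊕0 = 0
Syndrome (s16...s1) = 00000 → position 0 (no error).
Overall parity (XOR of all 32 bits, including p0): 0⊕1⊕1⊕1⊕1⊕1⊕0⊕0⊕0⊕0⊕0⊕0⊕1⊕0⊕0⊕0⊕1⊕0⊕1⊕1⊕0⊕1⊕1⊕0⊕0⊕1⊕0⊕1⊕0⊕1⊕0⊕0 = 0
Overall=0, syndrome position=0 → no error.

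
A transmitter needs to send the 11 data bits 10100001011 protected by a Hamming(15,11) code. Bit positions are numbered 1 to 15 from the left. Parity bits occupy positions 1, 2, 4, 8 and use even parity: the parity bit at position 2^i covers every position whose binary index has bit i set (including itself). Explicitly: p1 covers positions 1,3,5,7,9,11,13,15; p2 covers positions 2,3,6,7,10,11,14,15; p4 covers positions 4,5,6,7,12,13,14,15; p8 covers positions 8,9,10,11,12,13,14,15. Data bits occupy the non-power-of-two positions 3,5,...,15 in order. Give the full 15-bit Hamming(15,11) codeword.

Place data bits at non-power-of-two positions: b3=1, b5=0, b6=1, b7=0, b9=0, b10=0, b11=0, b12=1, b13=0, b14=1, b15=1.
p1 = XOR of data positions {3,5,7,9,11,13,15} = 1⊕0⊕0⊕0⊕0⊕0⊕1 = 0
p2 = XOR of data positions {3,6,7,10,11,14,15} = 1⊕1⊕0⊕0⊕0⊕1⊕1 = 0
p4 = XOR of data positions {5,6,7,12,13,14,15} = 0⊕1⊕0⊕1⊕0⊕1⊕1 = 0
p8 = XOR of data positions {9,10,11,12,13,14,15} = 0⊕0⊕0⊕1⊕0⊕1⊕1 = 1
Codeword b1..b15 = 001001010001011

001001010001011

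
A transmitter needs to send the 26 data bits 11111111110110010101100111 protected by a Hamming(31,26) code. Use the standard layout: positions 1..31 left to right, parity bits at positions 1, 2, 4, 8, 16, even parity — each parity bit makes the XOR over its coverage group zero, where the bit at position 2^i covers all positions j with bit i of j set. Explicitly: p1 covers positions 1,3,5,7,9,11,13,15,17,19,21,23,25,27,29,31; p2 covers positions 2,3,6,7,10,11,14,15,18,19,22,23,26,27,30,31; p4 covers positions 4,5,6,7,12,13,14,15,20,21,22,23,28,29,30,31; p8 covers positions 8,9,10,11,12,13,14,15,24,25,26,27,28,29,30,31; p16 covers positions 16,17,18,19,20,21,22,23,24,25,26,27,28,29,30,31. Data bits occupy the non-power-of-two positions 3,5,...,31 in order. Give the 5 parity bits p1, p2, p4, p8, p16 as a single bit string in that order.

Place data bits at non-power-of-two positions: b3=1, b5=1, b6=1, b7=1, b9=1, b10=1, b11=1, b12=1, b13=1, b14=1, b15=0, b17=1, b18=1, b19=0, b20=0, b21=1, b22=0, b23=1, b24=0, b25=1, b26=1, b27=0, b28=0, b29=1, b30=1, b31=1.
p1 = XOR of data positions {3,5,7,9,11,13,15,17,19,21,23,25,27,29,31} = 1⊕1⊕1⊕1⊕1⊕1⊕0⊕1⊕0⊕1⊕1⊕1⊕0⊕1⊕1 = 0
p2 = XOR of data positions {3,6,7,10,11,14,15,18,19,22,23,26,27,30,31} = 1⊕1⊕1⊕1⊕1⊕1⊕0⊕1⊕0⊕0⊕1⊕1⊕0⊕1⊕1 = 1
p4 = XOR of data positions {5,6,7,12,13,14,15,20,21,22,23,28,29,30,31} = 1⊕1⊕1⊕1⊕1⊕1⊕0⊕0⊕1⊕0⊕1⊕0⊕1⊕1⊕1 = 1
p8 = XOR of data positions {9,10,11,12,13,14,15,24,25,26,27,28,29,30,31} = 1⊕1⊕1⊕1⊕1⊕1⊕0⊕0⊕1⊕1⊕0⊕0⊕1⊕1⊕1 = 1
p16 = XOR of data positions {17,18,19,20,21,22,23,24,25,26,27,28,29,30,31} = 1⊕1⊕0⊕0⊕1⊕0⊕1⊕0⊕1⊕1⊕0⊕0⊕1⊕1⊕1 = 1
Parity bits p1,p2,p4,p8,p16 = 01111

01111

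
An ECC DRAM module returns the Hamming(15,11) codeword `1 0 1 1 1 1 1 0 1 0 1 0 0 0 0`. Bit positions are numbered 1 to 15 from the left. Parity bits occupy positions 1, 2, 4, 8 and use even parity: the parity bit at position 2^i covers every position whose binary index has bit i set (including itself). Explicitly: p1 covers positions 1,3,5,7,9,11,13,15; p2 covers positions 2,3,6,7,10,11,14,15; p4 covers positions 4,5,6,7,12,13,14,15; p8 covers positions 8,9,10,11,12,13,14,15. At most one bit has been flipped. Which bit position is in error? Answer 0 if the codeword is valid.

0

s1: b1⊕b3⊕b5⊕b7⊕b9⊕b11⊕b13⊕b15 = 1⊕1⊕1⊕1⊕1⊕1⊕0⊕0 = 0
s2: b2⊕b3⊕b6⊕b7⊕b10⊕b11⊕b14⊕b15 = 0⊕1⊕1⊕1⊕0⊕1⊕0⊕0 = 0
s4: b4⊕b5⊕b6⊕b7⊕b12⊕b13⊕b14⊕b15 = 1⊕1⊕1⊕1⊕0⊕0⊕0⊕0 = 0
s8: b8⊕b9⊕b10⊕b11⊕b12⊕b13⊕b14⊕b15 = 0⊕1⊕0⊕1⊕0⊕0⊕0⊕0 = 0
Syndrome (s8...s1) = 0000 → position 0 (no error).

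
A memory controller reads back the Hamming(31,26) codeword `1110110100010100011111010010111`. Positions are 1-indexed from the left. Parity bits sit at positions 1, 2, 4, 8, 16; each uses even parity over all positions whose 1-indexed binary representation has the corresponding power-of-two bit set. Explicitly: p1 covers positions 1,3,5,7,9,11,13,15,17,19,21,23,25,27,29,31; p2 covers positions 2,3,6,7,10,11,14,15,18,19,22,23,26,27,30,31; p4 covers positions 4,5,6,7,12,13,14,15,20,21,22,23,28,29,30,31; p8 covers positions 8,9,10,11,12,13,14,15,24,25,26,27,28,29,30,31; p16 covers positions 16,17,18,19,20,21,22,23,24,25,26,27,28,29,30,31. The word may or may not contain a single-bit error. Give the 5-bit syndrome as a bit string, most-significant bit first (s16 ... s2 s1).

00000

s1: b1⊕b3⊕b5⊕b7⊕b9⊕b11⊕b13⊕b15⊕b17⊕b19⊕b21⊕b23⊕b25⊕b27⊕b29⊕b31 = 1⊕1⊕1⊕0⊕0⊕0⊕0⊕0⊕0⊕1⊕1⊕0⊕0⊕1⊕1⊕1 = 0
s2: b2⊕b3⊕b6⊕b7⊕b10⊕b11⊕b14⊕b15⊕b18⊕b19⊕b22⊕b23⊕b26⊕b27⊕b30⊕b31 = 1⊕1⊕1⊕0⊕0⊕0⊕1⊕0⊕1⊕1⊕1⊕0⊕0⊕1⊕1⊕1 = 0
s4: b4⊕b5⊕b6⊕b7⊕b12⊕b13⊕b14⊕b15⊕b20⊕b21⊕b22⊕b23⊕b28⊕b29⊕b30⊕b31 = 0⊕1⊕1⊕0⊕1⊕0⊕1⊕0⊕1⊕1⊕1⊕0⊕0⊕1⊕1⊕1 = 0
s8: b8⊕b9⊕b10⊕b11⊕b12⊕b13⊕b14⊕b15⊕b24⊕b25⊕b26⊕b27⊕b28⊕b29⊕b30⊕b31 = 1⊕0⊕0⊕0⊕1⊕0⊕1⊕0⊕1⊕0⊕0⊕1⊕0⊕1⊕1⊕1 = 0
s16: b16⊕b17⊕b18⊕b19⊕b20⊕b21⊕b22⊕b23⊕b24⊕b25⊕b26⊕b27⊕b28⊕b29⊕b30⊕b31 = 0⊕0⊕1⊕1⊕1⊕1⊕1⊕0⊕1⊕0⊕0⊕1⊕0⊕1⊕1⊕1 = 0
Syndrome (s16...s1) = 00000 → position 0 (no error).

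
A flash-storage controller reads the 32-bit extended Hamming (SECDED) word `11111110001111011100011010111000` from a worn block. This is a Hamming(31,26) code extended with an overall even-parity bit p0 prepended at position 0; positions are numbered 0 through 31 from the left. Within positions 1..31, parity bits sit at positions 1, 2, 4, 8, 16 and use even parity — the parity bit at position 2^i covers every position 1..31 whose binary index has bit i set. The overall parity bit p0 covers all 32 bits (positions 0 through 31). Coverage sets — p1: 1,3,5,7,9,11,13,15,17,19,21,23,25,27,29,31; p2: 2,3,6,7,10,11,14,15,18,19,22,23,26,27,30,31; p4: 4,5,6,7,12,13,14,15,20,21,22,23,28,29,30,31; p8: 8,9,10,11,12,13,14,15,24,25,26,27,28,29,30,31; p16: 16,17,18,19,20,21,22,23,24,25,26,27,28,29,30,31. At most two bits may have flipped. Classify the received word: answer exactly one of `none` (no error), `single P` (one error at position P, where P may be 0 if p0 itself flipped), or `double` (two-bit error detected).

s1: b1⊕b3⊕b5⊕b7⊕b9⊕b11⊕b13⊕b15⊕b17⊕b19⊕b21⊕b23⊕b25⊕b27⊕b29⊕b31 = 1⊕1⊕1⊕0⊕0⊕1⊕1⊕1⊕1⊕0⊕1⊕0⊕0⊕1⊕0⊕0 = 1
s2: b2⊕b3⊕b6⊕b7⊕b10⊕b11⊕b14⊕b15⊕b18⊕b19⊕b22⊕b23⊕b26⊕b27⊕b30⊕b31 = 1⊕1⊕1⊕0⊕1⊕1⊕0⊕1⊕0⊕0⊕1⊕0⊕1⊕1⊕0⊕0 = 1
s4: b4⊕b5⊕b6⊕b7⊕b12⊕b13⊕b14⊕b15⊕b20⊕b21⊕b22⊕b23⊕b28⊕b29⊕b30⊕b31 = 1⊕1⊕1⊕0⊕1⊕1⊕0⊕1⊕0⊕1⊕1⊕0⊕1⊕0⊕0⊕0 = 1
s8: b8⊕b9⊕b10⊕b11⊕b12⊕b13⊕b14⊕b15⊕b24⊕b25⊕b26⊕b27⊕b28⊕b29⊕b30⊕b31 = 0⊕0⊕1⊕1⊕1⊕1⊕0⊕1⊕1⊕0⊕1⊕1⊕1⊕0⊕0⊕0 = 1
s16: b16⊕b17⊕b18⊕b19⊕b20⊕b21⊕b22⊕b23⊕b24⊕b25⊕b26⊕b27⊕b28⊕b29⊕b30⊕b31 = 1⊕1⊕0⊕0⊕0⊕1⊕1⊕0⊕1⊕0⊕1⊕1⊕1⊕0⊕0⊕0 = 0
Syndrome (s16...s1) = 01111 → position 15.
Overall parity (XOR of all 32 bits, including p0): 1⊕1⊕1⊕1⊕1⊕1⊕1⊕0⊕0⊕0⊕1⊕1⊕1⊕1⊕0⊕1⊕1⊕1⊕0⊕0⊕0⊕1⊕1⊕0⊕1⊕0⊕1⊕1⊕1⊕0⊕0⊕0 = 0
Overall=0, syndrome position=15 → double-bit error detected (uncorrectable).

double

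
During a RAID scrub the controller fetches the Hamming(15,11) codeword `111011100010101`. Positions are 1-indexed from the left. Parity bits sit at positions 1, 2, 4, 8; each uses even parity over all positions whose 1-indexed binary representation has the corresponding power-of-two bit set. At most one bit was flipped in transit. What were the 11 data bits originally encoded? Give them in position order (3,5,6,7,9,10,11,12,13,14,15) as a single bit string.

s1: b1⊕b3⊕b5⊕b7⊕b9⊕b11⊕b13⊕b15 = 1⊕1⊕1⊕1⊕0⊕1⊕1⊕1 = 1
s2: b2⊕b3⊕b6⊕b7⊕b10⊕b11⊕b14⊕b15 = 1⊕1⊕1⊕1⊕0⊕1⊕0⊕1 = 0
s4: b4⊕b5⊕b6⊕b7⊕b12⊕b13⊕b14⊕b15 = 0⊕1⊕1⊕1⊕0⊕1⊕0⊕1 = 1
s8: b8⊕b9⊕b10⊕b11⊕b12⊕b13⊕b14⊕b15 = 0⊕0⊕0⊕1⊕0⊕1⊕0⊕1 = 1
Syndrome (s8...s1) = 1101 → position 13.
Flip bit 13: corrected codeword = 111011100010001
Data bits at positions 3,5,6,7,9,10,11,12,13,14,15: 11110010001

11110010001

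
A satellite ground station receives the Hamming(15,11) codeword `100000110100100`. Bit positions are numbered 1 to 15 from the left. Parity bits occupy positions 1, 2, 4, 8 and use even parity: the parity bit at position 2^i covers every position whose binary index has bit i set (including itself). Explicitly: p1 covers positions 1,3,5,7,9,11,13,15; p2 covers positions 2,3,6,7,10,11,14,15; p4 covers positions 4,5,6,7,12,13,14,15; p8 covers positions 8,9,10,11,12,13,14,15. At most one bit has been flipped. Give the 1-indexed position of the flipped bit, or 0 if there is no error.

s1: b1⊕b3⊕b5⊕b7⊕b9⊕b11⊕b13⊕b15 = 1⊕0⊕0⊕1⊕0⊕0⊕1⊕0 = 1
s2: b2⊕b3⊕b6⊕b7⊕b10⊕b11⊕b14⊕b15 = 0⊕0⊕0⊕1⊕1⊕0⊕0⊕0 = 0
s4: b4⊕b5⊕b6⊕b7⊕b12⊕b13⊕b14⊕b15 = 0⊕0⊕0⊕1⊕0⊕1⊕0⊕0 = 0
s8: b8⊕b9⊕b10⊕b11⊕b12⊕b13⊕b14⊕b15 = 1⊕0⊕1⊕0⊕0⊕1⊕0⊕0 = 1
Syndrome (s8...s1) = 1001 → position 9.

9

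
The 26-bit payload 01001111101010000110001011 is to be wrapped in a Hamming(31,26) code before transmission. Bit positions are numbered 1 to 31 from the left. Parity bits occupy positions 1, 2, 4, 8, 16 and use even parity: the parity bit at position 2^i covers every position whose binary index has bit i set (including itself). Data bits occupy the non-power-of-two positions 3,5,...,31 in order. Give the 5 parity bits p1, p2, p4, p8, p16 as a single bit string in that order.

Place data bits at non-power-of-two positions: b3=0, b5=1, b6=0, b7=0, b9=1, b10=1, b11=1, b12=1, b13=1, b14=0, b15=1, b17=0, b18=1, b19=0, b20=0, b21=0, b22=0, b23=1, b24=1, b25=0, b26=0, b27=0, b28=1, b29=0, b30=1, b31=1.
p1 = XOR of data positions {3,5,7,9,11,13,15,17,19,21,23,25,27,29,31} = 0⊕1⊕0⊕1⊕1⊕1⊕1⊕0⊕0⊕0⊕1⊕0⊕0⊕0⊕1 = 1
p2 = XOR of data positions {3,6,7,10,11,14,15,18,19,22,23,26,27,30,31} = 0⊕0⊕0⊕1⊕1⊕0⊕1⊕1⊕0⊕0⊕1⊕0⊕0⊕1⊕1 = 1
p4 = XOR of data positions {5,6,7,12,13,14,15,20,21,22,23,28,29,30,31} = 1⊕0⊕0⊕1⊕1⊕0⊕1⊕0⊕0⊕0⊕1⊕1⊕0⊕1⊕1 = 0
p8 = XOR of data positions {9,10,11,12,13,14,15,24,25,26,27,28,29,30,31} = 1⊕1⊕1⊕1⊕1⊕0⊕1⊕1⊕0⊕0⊕0⊕1⊕0⊕1⊕1 = 0
p16 = XOR of data positions {17,18,19,20,21,22,23,24,25,26,27,28,29,30,31} = 0⊕1⊕0⊕0⊕0⊕0⊕1⊕1⊕0⊕0⊕0⊕1⊕0⊕1⊕1 = 0
Parity bits p1,p2,p4,p8,p16 = 11000

11000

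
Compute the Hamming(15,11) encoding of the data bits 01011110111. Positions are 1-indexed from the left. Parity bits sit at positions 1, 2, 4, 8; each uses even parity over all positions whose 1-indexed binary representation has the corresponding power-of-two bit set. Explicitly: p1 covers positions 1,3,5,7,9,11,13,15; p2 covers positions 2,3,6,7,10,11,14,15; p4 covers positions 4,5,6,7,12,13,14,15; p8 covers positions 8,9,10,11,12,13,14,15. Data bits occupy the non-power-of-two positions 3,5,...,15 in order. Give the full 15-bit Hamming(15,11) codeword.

010110101110111

Place data bits at non-power-of-two positions: b3=0, b5=1, b6=0, b7=1, b9=1, b10=1, b11=1, b12=0, b13=1, b14=1, b15=1.
p1 = XOR of data positions {3,5,7,9,11,13,15} = 0⊕1⊕1⊕1⊕1⊕1⊕1 = 0
p2 = XOR of data positions {3,6,7,10,11,14,15} = 0⊕0⊕1⊕1⊕1⊕1⊕1 = 1
p4 = XOR of data positions {5,6,7,12,13,14,15} = 1⊕0⊕1⊕0⊕1⊕1⊕1 = 1
p8 = XOR of data positions {9,10,11,12,13,14,15} = 1⊕1⊕1⊕0⊕1⊕1⊕1 = 0
Codeword b1..b15 = 010110101110111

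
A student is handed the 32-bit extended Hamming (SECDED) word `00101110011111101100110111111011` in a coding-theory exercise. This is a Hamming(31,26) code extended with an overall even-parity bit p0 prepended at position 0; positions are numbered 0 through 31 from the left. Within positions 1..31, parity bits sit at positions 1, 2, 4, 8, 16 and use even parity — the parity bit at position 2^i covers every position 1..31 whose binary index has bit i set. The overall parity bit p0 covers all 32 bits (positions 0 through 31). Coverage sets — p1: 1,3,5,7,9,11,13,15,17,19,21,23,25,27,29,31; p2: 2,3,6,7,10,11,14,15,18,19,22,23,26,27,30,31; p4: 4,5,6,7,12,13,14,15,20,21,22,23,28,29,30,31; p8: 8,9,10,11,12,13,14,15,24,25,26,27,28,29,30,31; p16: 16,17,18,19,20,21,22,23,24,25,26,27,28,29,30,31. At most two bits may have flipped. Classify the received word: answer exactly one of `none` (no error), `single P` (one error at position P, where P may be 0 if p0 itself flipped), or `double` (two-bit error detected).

s1: b1⊕b3⊕b5⊕b7⊕b9⊕b11⊕b13⊕b15⊕b17⊕b19⊕b21⊕b23⊕b25⊕b27⊕b29⊕b31 = 0⊕0⊕1⊕0⊕1⊕1⊕1⊕0⊕1⊕0⊕1⊕1⊕1⊕1⊕0⊕1 = 0
s2: b2⊕b3⊕b6⊕b7⊕b10⊕b11⊕b14⊕b15⊕b18⊕b19⊕b22⊕b23⊕b26⊕b27⊕b30⊕b31 = 1⊕0⊕1⊕0⊕1⊕1⊕1⊕0⊕0⊕0⊕0⊕1⊕1⊕1⊕1⊕1 = 0
s4: b4⊕b5⊕b6⊕b7⊕b12⊕b13⊕b14⊕b15⊕b20⊕b21⊕b22⊕b23⊕b28⊕b29⊕b30⊕b31 = 1⊕1⊕1⊕0⊕1⊕1⊕1⊕0⊕1⊕1⊕0⊕1⊕1⊕0⊕1⊕1 = 0
s8: b8⊕b9⊕b10⊕b11⊕b12⊕b13⊕b14⊕b15⊕b24⊕b25⊕b26⊕b27⊕b28⊕b29⊕b30⊕b31 = 0⊕1⊕1⊕1⊕1⊕1⊕1⊕0⊕1⊕1⊕1⊕1⊕1⊕0⊕1⊕1 = 1
s16: b16⊕b17⊕b18⊕b19⊕b20⊕b21⊕b22⊕b23⊕b24⊕b25⊕b26⊕b27⊕b28⊕b29⊕b30⊕b31 = 1⊕1⊕0⊕0⊕1⊕1⊕0⊕1⊕1⊕1⊕1⊕1⊕1⊕0⊕1⊕1 = 0
Syndrome (s16...s1) = 01000 → position 8.
Overall parity (XOR of all 32 bits, including p0): 0⊕0⊕1⊕0⊕1⊕1⊕1⊕0⊕0⊕1⊕1⊕1⊕1⊕1⊕1⊕0⊕1⊕1⊕0⊕0⊕1⊕1⊕0⊕1⊕1⊕1⊕1⊕1⊕1⊕0⊕1⊕1 = 0
Overall=0, syndrome position=8 → double-bit error detected (uncorrectable).

double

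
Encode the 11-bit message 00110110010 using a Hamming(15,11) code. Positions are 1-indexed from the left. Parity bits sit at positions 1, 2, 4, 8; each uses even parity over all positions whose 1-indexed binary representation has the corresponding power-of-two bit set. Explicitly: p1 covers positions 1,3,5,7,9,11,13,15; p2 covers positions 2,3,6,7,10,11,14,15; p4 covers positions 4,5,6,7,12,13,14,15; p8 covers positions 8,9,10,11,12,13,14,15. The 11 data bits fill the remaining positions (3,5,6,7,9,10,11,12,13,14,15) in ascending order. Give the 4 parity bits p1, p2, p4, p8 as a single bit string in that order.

0111

Place data bits at non-power-of-two positions: b3=0, b5=0, b6=1, b7=1, b9=0, b10=1, b11=1, b12=0, b13=0, b14=1, b15=0.
p1 = XOR of data positions {3,5,7,9,11,13,15} = 0⊕0⊕1⊕0⊕1⊕0⊕0 = 0
p2 = XOR of data positions {3,6,7,10,11,14,15} = 0⊕1⊕1⊕1⊕1⊕1⊕0 = 1
p4 = XOR of data positions {5,6,7,12,13,14,15} = 0⊕1⊕1⊕0⊕0⊕1⊕0 = 1
p8 = XOR of data positions {9,10,11,12,13,14,15} = 0⊕1⊕1⊕0⊕0⊕1⊕0 = 1
Parity bits p1,p2,p4,p8 = 0111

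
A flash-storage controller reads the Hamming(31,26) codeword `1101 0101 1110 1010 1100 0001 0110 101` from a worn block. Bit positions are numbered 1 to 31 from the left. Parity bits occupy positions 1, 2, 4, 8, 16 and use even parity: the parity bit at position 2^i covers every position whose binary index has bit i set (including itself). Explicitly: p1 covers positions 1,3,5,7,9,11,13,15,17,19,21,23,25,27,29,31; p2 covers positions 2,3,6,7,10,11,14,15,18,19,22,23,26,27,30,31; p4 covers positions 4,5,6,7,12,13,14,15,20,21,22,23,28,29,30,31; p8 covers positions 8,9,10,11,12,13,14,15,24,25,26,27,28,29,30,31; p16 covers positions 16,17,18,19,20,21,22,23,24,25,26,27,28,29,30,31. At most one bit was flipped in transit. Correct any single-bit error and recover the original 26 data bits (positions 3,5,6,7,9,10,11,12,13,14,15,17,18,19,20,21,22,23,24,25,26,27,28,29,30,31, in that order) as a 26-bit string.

00101110101110000010100101

s1: b1⊕b3⊕b5⊕b7⊕b9⊕b11⊕b13⊕b15⊕b17⊕b19⊕b21⊕b23⊕b25⊕b27⊕b29⊕b31 = 1⊕0⊕0⊕0⊕1⊕1⊕1⊕1⊕1⊕0⊕0⊕0⊕0⊕1⊕1⊕1 = 1
s2: b2⊕b3⊕b6⊕b7⊕b10⊕b11⊕b14⊕b15⊕b18⊕b19⊕b22⊕b23⊕b26⊕b27⊕b30⊕b31 = 1⊕0⊕1⊕0⊕1⊕1⊕0⊕1⊕1⊕0⊕0⊕0⊕1⊕1⊕0⊕1 = 1
s4: b4⊕b5⊕b6⊕b7⊕b12⊕b13⊕b14⊕b15⊕b20⊕b21⊕b22⊕b23⊕b28⊕b29⊕b30⊕b31 = 1⊕0⊕1⊕0⊕0⊕1⊕0⊕1⊕0⊕0⊕0⊕0⊕0⊕1⊕0⊕1 = 0
s8: b8⊕b9⊕b10⊕b11⊕b12⊕b13⊕b14⊕b15⊕b24⊕b25⊕b26⊕b27⊕b28⊕b29⊕b30⊕b31 = 1⊕1⊕1⊕1⊕0⊕1⊕0⊕1⊕1⊕0⊕1⊕1⊕0⊕1⊕0⊕1 = 1
s16: b16⊕b17⊕b18⊕b19⊕b20⊕b21⊕b22⊕b23⊕b24⊕b25⊕b26⊕b27⊕b28⊕b29⊕b30⊕b31 = 0⊕1⊕1⊕0⊕0⊕0⊕0⊕0⊕1⊕0⊕1⊕1⊕0⊕1⊕0⊕1 = 1
Syndrome (s16...s1) = 11011 → position 27.
Flip bit 27: corrected codeword = 1101010111101010110000010100101
Data bits at positions 3,5,6,7,9,10,11,12,13,14,15,17,18,19,20,21,22,23,24,25,26,27,28,29,30,31: 00101110101110000010100101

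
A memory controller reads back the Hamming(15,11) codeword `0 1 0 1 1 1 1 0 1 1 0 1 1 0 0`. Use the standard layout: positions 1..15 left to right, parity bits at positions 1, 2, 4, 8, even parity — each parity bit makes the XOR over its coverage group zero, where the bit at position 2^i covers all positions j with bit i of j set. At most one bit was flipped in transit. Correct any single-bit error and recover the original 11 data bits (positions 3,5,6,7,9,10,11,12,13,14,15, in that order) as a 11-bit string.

01111101100

s1: b1⊕b3⊕b5⊕b7⊕b9⊕b11⊕b13⊕b15 = 0⊕0⊕1⊕1⊕1⊕0⊕1⊕0 = 0
s2: b2⊕b3⊕b6⊕b7⊕b10⊕b11⊕b14⊕b15 = 1⊕0⊕1⊕1⊕1⊕0⊕0⊕0 = 0
s4: b4⊕b5⊕b6⊕b7⊕b12⊕b13⊕b14⊕b15 = 1⊕1⊕1⊕1⊕1⊕1⊕0⊕0 = 0
s8: b8⊕b9⊕b10⊕b11⊕b12⊕b13⊕b14⊕b15 = 0⊕1⊕1⊕0⊕1⊕1⊕0⊕0 = 0
Syndrome (s8...s1) = 0000 → position 0 (no error).
No correction needed.
Data bits at positions 3,5,6,7,9,10,11,12,13,14,15: 01111101100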